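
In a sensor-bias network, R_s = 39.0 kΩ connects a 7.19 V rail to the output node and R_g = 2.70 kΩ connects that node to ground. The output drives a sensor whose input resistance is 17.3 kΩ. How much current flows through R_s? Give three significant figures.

I ≈ 0.174 mA

R_g‖R_L = 2.336 kΩ, so the source sees R_s + R_g‖R_L = 41.34 kΩ.
I = 7.19 V / 41.34 kΩ = 0.174 mA.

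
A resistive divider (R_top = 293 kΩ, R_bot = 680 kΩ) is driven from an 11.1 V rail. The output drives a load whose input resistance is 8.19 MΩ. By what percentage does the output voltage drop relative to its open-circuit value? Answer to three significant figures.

2.44 %

The divider's output (Thévenin) resistance is R_top‖R_bot = 204.8 kΩ.
Fractional drop under load = R_th/(R_th + R_L) = 204.8 / (204.8 + 8190) = 0.02439.
So the output falls by 2.44 %.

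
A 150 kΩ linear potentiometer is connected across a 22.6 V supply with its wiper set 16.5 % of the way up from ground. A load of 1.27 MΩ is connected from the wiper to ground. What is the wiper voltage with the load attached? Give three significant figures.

V ≈ 3.67 V

The wiper splits the pot into (1−α)R = 125.2 kΩ above and αR = 24.75 kΩ below.
Lower section ‖ load = 24.28 kΩ.
V_wiper = 22.6 × 24.28/(125.2 + 24.28) = 3.67 V.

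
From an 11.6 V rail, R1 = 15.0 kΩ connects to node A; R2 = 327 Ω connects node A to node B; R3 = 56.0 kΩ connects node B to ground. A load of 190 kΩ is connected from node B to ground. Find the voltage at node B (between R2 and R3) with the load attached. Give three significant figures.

At node B, R3 is in parallel with the load: R3‖R_L = 43250 Ω.
Below node A the resistance is R2 + (R3‖R_L) = 43580 Ω, so V_A = 11.6 × 43580/58580 = 8.630 V.
Then V_B = V_A × (R3‖R_L)/(R2 + R3‖R_L) = 8.630 × 43250/43580 = 8.56 V.

V ≈ 8.56 V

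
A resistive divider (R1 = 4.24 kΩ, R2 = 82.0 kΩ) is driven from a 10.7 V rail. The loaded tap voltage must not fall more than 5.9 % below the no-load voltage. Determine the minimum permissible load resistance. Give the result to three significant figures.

R_L(min) ≈ 64.3 kΩ

Output resistance R_th = R1‖R2 = (4.24 × 82.0)/86.24 = 4.032 kΩ.
The fractional drop is R_th/(R_th + R_L); requiring this ≤ 0.0590 gives R_L ≥ R_th(1/0.0590 − 1) = 4.032 × 15.95 = 64.3 kΩ.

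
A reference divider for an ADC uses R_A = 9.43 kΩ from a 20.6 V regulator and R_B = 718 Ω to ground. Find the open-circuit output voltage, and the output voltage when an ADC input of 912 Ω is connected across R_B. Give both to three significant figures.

Unloaded: 1.46 V; loaded: 0.842 V

Open-circuit: V = 20.6 × 718/(9430 + 718) = 1.46 V.
With the load, R_B becomes R_B‖R_L = 401.7 Ω, so V = 20.6 × 401.7/9832 = 0.842 V.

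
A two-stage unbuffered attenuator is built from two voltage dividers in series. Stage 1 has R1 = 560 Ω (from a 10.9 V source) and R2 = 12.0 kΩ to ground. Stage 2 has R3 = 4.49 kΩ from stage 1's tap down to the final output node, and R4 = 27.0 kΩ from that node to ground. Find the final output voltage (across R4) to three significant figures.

V_out ≈ 8.78 V

Stage 2 presents R3+R4 = 31490 Ω as a load on stage 1's tap.
Stage 1's lower leg becomes R2‖(R3+R4) = 8689 Ω, so V_mid = 10.9 × 8689/9249 = 10.24 V.
Stage 2 is itself unloaded: V_out = V_mid × R4/(R3+R4) = 10.24 × 27000/31490 = 8.78 V.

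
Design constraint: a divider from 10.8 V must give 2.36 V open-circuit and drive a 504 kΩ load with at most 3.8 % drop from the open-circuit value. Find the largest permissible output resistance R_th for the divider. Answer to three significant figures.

R_th ≤ 19.9 kΩ

Loading drop = R_th/(R_th + R_L) ≤ 0.0380, so R_th ≤ R_L · ε/(1−ε) = 504 kΩ × 0.0380/0.9620 = 19.9 kΩ.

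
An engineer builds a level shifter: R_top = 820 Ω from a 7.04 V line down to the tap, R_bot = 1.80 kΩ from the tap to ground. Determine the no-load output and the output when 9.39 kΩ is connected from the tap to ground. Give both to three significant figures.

Unloaded: 4.84 V; loaded: 4.56 V

Open-circuit: V = 7.04 × 1800/(820 + 1800) = 4.84 V.
With the load, R_bot becomes R_bot‖R_L = 1510 Ω, so V = 7.04 × 1510/2330 = 4.56 V.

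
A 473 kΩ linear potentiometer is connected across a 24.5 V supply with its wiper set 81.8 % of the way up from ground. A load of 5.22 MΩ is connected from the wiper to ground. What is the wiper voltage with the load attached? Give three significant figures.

V ≈ 19.8 V

The wiper splits the pot into (1−α)R = 86.09 kΩ above and αR = 386.9 kΩ below.
Lower section ‖ load = 360.2 kΩ.
V_wiper = 24.5 × 360.2/(86.09 + 360.2) = 19.8 V.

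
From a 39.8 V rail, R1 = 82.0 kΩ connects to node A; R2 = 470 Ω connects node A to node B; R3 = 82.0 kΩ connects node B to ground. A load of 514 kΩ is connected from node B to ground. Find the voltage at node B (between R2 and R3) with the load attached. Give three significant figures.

At node B, R3 is in parallel with the load: R3‖R_L = 70720 Ω.
Below node A the resistance is R2 + (R3‖R_L) = 71190 Ω, so V_A = 39.8 × 71190/153200 = 18.50 V.
Then V_B = V_A × (R3‖R_L)/(R2 + R3‖R_L) = 18.50 × 70720/71190 = 18.4 V.

V ≈ 18.4 V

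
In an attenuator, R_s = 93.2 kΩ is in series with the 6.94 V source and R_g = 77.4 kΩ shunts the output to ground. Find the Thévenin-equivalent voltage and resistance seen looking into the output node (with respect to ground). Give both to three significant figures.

V_th is the open-circuit tap voltage: 6.94 × 77.4/(93.2 + 77.4) = 3.15 V.
With the supply zeroed, R_s and R_g appear in parallel from the tap: R_th = R_s‖R_g = (93.2 × 77.4)/170.6 = 42.3 kΩ.

V_th = 3.15 V, R_th = 42.3 kΩ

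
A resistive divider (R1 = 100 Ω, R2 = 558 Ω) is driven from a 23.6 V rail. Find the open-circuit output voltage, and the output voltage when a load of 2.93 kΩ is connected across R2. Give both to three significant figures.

Unloaded: 20.0 V; loaded: 19.5 V

Open-circuit: V = 23.6 × 558/(100 + 558) = 20.0 V.
With the load, R2 becomes R2‖R_L = 468.7 Ω, so V = 23.6 × 468.7/568.7 = 19.5 V.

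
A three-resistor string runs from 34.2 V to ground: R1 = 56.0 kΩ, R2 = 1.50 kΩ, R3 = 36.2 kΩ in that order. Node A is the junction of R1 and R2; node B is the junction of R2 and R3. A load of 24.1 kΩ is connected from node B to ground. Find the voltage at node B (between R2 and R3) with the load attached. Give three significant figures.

At node B, R3 is in parallel with the load: R3‖R_L = 14.47 kΩ.
Below node A the resistance is R2 + (R3‖R_L) = 15.97 kΩ, so V_A = 34.2 × 15.97/71.97 = 7.588 V.
Then V_B = V_A × (R3‖R_L)/(R2 + R3‖R_L) = 7.588 × 14.47/15.97 = 6.88 V.

V ≈ 6.88 V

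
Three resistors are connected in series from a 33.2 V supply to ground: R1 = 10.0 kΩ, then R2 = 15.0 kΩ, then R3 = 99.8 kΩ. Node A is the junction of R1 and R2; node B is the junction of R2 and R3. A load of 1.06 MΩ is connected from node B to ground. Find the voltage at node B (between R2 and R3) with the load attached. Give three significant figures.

At node B, R3 is in parallel with the load: R3‖R_L = 91.21 kΩ.
Below node A the resistance is R2 + (R3‖R_L) = 106.2 kΩ, so V_A = 33.2 × 106.2/116.2 = 30.34 V.
Then V_B = V_A × (R3‖R_L)/(R2 + R3‖R_L) = 30.34 × 91.21/106.2 = 26.1 V.

V ≈ 26.1 V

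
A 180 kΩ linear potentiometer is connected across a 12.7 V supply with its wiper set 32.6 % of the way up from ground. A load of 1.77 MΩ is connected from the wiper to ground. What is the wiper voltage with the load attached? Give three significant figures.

The wiper splits the pot into (1−α)R = 121.3 kΩ above and αR = 58.68 kΩ below.
Lower section ‖ load = 56.80 kΩ.
V_wiper = 12.7 × 56.80/(121.3 + 56.80) = 4.05 V.

V ≈ 4.05 V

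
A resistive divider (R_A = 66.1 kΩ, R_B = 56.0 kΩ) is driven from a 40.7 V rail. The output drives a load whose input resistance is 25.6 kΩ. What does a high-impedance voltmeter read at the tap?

V_out ≈ 8.55 V

The load sits in parallel with R_B: R_B‖R_L = (56.0 × 25.6) / (56.0 + 25.6) = 17.57 kΩ.
V_out = 40.7 × 17.57 / (66.1 + 17.57) = 40.7 × 17.57/83.67 = 8.55 V.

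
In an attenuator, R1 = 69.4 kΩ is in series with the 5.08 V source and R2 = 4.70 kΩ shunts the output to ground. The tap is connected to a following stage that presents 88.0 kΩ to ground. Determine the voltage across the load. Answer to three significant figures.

V_out ≈ 0.307 V

The load sits in parallel with R2: R2‖R_L = (4.70 × 88.0) / (4.70 + 88.0) = 4.462 kΩ.
V_out = 5.08 × 4.462 / (69.4 + 4.462) = 5.08 × 4.462/73.86 = 0.307 V.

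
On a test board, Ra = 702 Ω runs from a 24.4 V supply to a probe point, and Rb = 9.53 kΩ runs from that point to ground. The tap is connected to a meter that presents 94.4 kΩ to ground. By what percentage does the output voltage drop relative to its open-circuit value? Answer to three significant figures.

The divider's output (Thévenin) resistance is Ra‖Rb = 653.8 Ω.
Fractional drop under load = R_th/(R_th + R_L) = 653.8 / (653.8 + 94400) = 0.006879.
So the output falls by 0.688 %.

0.688 %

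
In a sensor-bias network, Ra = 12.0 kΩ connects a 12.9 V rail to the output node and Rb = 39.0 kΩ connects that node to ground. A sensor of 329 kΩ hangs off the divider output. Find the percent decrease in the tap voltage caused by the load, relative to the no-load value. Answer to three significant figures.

2.71 %

The divider's output (Thévenin) resistance is Ra‖Rb = 9.176 kΩ.
Fractional drop under load = R_th/(R_th + R_L) = 9.176 / (9.176 + 329) = 0.02714.
So the output falls by 2.71 %.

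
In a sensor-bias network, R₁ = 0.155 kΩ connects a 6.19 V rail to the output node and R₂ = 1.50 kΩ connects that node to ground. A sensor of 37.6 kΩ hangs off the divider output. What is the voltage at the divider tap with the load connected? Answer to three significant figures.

The load sits in parallel with R₂: R₂‖R_L = (1500 × 37600) / (1500 + 37600) = 1442 Ω.
V_out = 6.19 × 1442 / (155 + 1442) = 6.19 × 1442/1597 = 5.59 V.

V_out ≈ 5.59 V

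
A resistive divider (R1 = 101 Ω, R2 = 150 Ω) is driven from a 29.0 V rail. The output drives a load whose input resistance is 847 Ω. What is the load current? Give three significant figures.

I_L ≈ 19.1 mA

R2‖R_L = 127.4 Ω; V_out = 29.0 × 127.4/228.4 = 16.18 V.
I_L = V_out / R_L = 16.18 / 847 Ω = 19.1 mA.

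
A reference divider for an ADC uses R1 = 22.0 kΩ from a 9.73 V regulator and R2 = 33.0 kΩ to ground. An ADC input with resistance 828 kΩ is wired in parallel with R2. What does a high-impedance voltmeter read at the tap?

V_out ≈ 5.75 V

The load sits in parallel with R2: R2‖R_L = (33.0 × 828) / (33.0 + 828) = 31.74 kΩ.
V_out = 9.73 × 31.74 / (22.0 + 31.74) = 9.73 × 31.74/53.74 = 5.75 V.
(Unloaded it would have been 5.84 V.)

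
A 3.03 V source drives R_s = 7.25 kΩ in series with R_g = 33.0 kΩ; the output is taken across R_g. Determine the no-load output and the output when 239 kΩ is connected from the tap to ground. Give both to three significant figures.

Unloaded: 2.48 V; loaded: 2.42 V

Open-circuit: V = 3.03 × 33.0/(7.25 + 33.0) = 2.48 V.
With the load, R_g becomes R_g‖R_L = 29.00 kΩ, so V = 3.03 × 29.00/36.25 = 2.42 V.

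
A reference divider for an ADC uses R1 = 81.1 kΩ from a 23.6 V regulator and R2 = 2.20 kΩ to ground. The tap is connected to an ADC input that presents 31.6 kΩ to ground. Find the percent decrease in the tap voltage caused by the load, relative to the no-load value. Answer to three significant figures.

6.35 %

The divider's output (Thévenin) resistance is R1‖R2 = 2.142 kΩ.
Fractional drop under load = R_th/(R_th + R_L) = 2.142 / (2.142 + 31.6) = 0.06348.
So the output falls by 6.35 %.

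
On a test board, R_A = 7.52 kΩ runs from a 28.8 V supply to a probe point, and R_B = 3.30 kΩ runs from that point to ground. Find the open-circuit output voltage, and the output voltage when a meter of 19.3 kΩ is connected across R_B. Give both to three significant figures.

Unloaded: 8.78 V; loaded: 7.85 V

Open-circuit: V = 28.8 × 3.30/(7.52 + 3.30) = 8.78 V.
With the load, R_B becomes R_B‖R_L = 2.818 kΩ, so V = 28.8 × 2.818/10.34 = 7.85 V.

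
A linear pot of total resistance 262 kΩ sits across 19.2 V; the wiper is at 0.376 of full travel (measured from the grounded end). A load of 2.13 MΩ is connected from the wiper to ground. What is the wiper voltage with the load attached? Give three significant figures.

V ≈ 7.02 V

The wiper splits the pot into (1−α)R = 163.5 kΩ above and αR = 98.51 kΩ below.
Lower section ‖ load = 94.16 kΩ.
V_wiper = 19.2 × 94.16/(163.5 + 94.16) = 7.02 V.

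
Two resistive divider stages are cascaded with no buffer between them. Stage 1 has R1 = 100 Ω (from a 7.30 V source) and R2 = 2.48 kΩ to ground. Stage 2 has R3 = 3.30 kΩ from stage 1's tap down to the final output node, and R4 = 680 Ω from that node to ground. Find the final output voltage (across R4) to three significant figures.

V_out ≈ 1.17 V

Stage 2 presents R3+R4 = 3980 Ω as a load on stage 1's tap.
Stage 1's lower leg becomes R2‖(R3+R4) = 1528 Ω, so V_mid = 7.30 × 1528/1628 = 6.852 V.
Stage 2 is itself unloaded: V_out = V_mid × R4/(R3+R4) = 6.852 × 680/3980 = 1.17 V.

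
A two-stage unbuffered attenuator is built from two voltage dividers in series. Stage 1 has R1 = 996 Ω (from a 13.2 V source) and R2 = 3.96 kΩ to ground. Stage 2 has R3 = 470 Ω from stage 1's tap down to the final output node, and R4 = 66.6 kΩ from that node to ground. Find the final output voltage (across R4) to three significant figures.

V_out ≈ 10.4 V

Stage 2 presents R3+R4 = 67070 Ω as a load on stage 1's tap.
Stage 1's lower leg becomes R2‖(R3+R4) = 3739 Ω, so V_mid = 13.2 × 3739/4735 = 10.42 V.
Stage 2 is itself unloaded: V_out = V_mid × R4/(R3+R4) = 10.42 × 66600/67070 = 10.4 V.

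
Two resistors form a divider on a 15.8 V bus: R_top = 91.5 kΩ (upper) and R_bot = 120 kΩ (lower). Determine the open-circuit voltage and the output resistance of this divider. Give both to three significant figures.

V_th = 8.96 V, R_th = 51.9 kΩ

V_th is the open-circuit tap voltage: 15.8 × 120/(91.5 + 120) = 8.96 V.
With the supply zeroed, R_top and R_bot appear in parallel from the tap: R_th = R_top‖R_bot = (91.5 × 120)/211.5 = 51.9 kΩ.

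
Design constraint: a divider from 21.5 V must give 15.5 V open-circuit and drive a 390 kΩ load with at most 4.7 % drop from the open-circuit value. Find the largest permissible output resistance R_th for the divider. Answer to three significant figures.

Loading drop = R_th/(R_th + R_L) ≤ 0.0470, so R_th ≤ R_L · ε/(1−ε) = 390 kΩ × 0.0470/0.9530 = 19.2 kΩ.
(Any R1, R2 with R2/(R1+R2) = 0.721 and R1‖R2 ≤ 19.2 kΩ will meet the spec.)

R_th ≤ 19.2 kΩ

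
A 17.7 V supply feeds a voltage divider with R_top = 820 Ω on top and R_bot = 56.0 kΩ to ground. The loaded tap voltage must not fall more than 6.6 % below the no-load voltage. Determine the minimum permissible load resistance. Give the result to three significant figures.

R_L(min) ≈ 11.4 kΩ

Output resistance R_th = R_top‖R_bot = (820 × 56000)/56820 = 808.2 Ω.
The fractional drop is R_th/(R_th + R_L); requiring this ≤ 0.0660 gives R_L ≥ R_th(1/0.0660 − 1) = 808.2 × 14.15 = 11.4 kΩ.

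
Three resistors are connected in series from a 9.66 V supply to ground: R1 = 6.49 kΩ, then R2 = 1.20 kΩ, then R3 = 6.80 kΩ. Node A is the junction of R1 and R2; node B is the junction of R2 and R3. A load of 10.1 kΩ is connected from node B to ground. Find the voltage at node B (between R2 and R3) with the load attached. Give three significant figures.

V ≈ 3.34 V

At node B, R3 is in parallel with the load: R3‖R_L = 4.064 kΩ.
Below node A the resistance is R2 + (R3‖R_L) = 5.264 kΩ, so V_A = 9.66 × 5.264/11.75 = 4.326 V.
Then V_B = V_A × (R3‖R_L)/(R2 + R3‖R_L) = 4.326 × 4.064/5.264 = 3.34 V.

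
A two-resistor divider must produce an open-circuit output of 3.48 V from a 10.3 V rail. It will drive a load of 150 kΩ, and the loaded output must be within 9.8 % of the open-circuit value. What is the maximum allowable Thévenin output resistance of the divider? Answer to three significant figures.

Loading drop = R_th/(R_th + R_L) ≤ 0.0980, so R_th ≤ R_L · ε/(1−ε) = 150 kΩ × 0.0980/0.9020 = 16.3 kΩ.

R_th ≤ 16.3 kΩ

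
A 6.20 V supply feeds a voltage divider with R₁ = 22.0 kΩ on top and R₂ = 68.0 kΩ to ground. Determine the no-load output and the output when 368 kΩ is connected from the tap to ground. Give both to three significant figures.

Unloaded: 4.68 V; loaded: 4.48 V

Open-circuit: V = 6.20 × 68.0/(22.0 + 68.0) = 4.68 V.
With the load, R₂ becomes R₂‖R_L = 57.39 kΩ, so V = 6.20 × 57.39/79.39 = 4.48 V.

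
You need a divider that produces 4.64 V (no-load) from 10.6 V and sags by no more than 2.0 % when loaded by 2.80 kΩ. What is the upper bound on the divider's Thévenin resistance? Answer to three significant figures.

R_th ≤ 57.1 Ω

Loading drop = R_th/(R_th + R_L) ≤ 0.0200, so R_th ≤ R_L · ε/(1−ε) = 2.80 kΩ × 0.0200/0.9800 = 57.1 Ω.
(Any R1, R2 with R2/(R1+R2) = 0.438 and R1‖R2 ≤ 57.1 Ω will meet the spec.)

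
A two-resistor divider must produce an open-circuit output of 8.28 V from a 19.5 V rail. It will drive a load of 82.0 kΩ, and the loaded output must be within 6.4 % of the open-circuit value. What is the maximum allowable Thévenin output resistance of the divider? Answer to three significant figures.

R_th ≤ 5.61 kΩ

Loading drop = R_th/(R_th + R_L) ≤ 0.0640, so R_th ≤ R_L · ε/(1−ε) = 82.0 kΩ × 0.0640/0.9360 = 5.61 kΩ.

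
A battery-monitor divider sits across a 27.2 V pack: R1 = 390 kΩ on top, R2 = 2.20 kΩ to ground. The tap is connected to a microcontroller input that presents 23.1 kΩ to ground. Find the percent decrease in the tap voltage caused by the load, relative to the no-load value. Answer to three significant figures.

8.65 %

Unloaded V = 27.2 × 2.20/392.2 = 0.15258 V.
Loaded: R2‖R_L = 2.009 kΩ, giving V = 27.2 × 2.009/392.0 = 0.13938 V.
Drop = (0.15258 − 0.13938) / 0.15258 = 8.65 %.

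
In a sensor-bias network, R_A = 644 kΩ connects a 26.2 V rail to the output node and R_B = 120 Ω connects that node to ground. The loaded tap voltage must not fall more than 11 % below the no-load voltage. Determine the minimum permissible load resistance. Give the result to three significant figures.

Output resistance R_th = R_A‖R_B = (644000 × 120)/644100 = 120.0 Ω.
The fractional drop is R_th/(R_th + R_L); requiring this ≤ 0.110 gives R_L ≥ R_th(1/0.110 − 1) = 120.0 × 8.091 = 971 Ω.

R_L(min) ≈ 971 Ω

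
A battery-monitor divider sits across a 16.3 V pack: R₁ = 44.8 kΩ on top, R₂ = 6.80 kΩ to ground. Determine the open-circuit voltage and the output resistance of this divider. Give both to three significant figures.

V_th = 2.15 V, R_th = 5.90 kΩ

V_th is the open-circuit tap voltage: 16.3 × 6.80/(44.8 + 6.80) = 2.15 V.
With the supply zeroed, R₁ and R₂ appear in parallel from the tap: R_th = R₁‖R₂ = (44.8 × 6.80)/51.60 = 5.90 kΩ.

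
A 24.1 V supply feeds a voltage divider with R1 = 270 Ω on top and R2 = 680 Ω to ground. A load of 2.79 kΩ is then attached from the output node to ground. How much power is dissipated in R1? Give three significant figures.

Total resistance from the source is R1 + (R2‖R_L) = 816.7 Ω, so I = 24.1/816.7 Ω = 29.51 mA.
P = I²·R1 = (29.51 mA)² × 270 Ω = 235 mW.

P ≈ 235 mW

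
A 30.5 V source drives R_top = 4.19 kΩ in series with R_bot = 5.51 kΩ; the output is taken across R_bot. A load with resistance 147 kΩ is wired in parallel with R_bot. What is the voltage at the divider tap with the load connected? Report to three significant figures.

The load sits in parallel with R_bot: R_bot‖R_L = (5.51 × 147) / (5.51 + 147) = 5.311 kΩ.
V_out = 30.5 × 5.311 / (4.19 + 5.311) = 30.5 × 5.311/9.501 = 17.0 V.
(Unloaded it would have been 17.3 V.)

V_out ≈ 17.0 V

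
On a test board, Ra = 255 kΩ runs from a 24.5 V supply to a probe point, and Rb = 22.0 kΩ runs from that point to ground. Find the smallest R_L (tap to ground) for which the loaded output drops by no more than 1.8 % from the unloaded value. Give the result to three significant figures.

Output resistance R_th = Ra‖Rb = (255 × 22.0)/277.0 = 20.25 kΩ.
The fractional drop is R_th/(R_th + R_L); requiring this ≤ 0.0180 gives R_L ≥ R_th(1/0.0180 − 1) = 20.25 × 54.56 = 1.10 MΩ.

R_L(min) ≈ 1.10 MΩ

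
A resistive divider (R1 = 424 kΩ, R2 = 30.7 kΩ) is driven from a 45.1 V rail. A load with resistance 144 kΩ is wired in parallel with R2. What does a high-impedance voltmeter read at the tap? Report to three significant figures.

V_out ≈ 2.54 V

The load sits in parallel with R2: R2‖R_L = (30.7 × 144) / (30.7 + 144) = 25.31 kΩ.
V_out = 45.1 × 25.31 / (424 + 25.31) = 45.1 × 25.31/449.3 = 2.54 V.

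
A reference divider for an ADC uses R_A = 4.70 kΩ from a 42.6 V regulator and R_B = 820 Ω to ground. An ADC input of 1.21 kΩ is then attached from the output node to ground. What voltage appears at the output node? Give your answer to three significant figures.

The load sits in parallel with R_B: R_B‖R_L = (820 × 1210) / (820 + 1210) = 488.8 Ω.
V_out = 42.6 × 488.8 / (4700 + 488.8) = 42.6 × 488.8/5189 = 4.01 V.
(Unloaded it would have been 6.33 V.)

V_out ≈ 4.01 V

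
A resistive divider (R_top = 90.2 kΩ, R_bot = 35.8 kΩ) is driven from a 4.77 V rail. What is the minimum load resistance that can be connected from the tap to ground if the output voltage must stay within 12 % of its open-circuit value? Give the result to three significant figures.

R_L(min) ≈ 188 kΩ

Output resistance R_th = R_top‖R_bot = (90.2 × 35.8)/126.0 = 25.63 kΩ.
The fractional drop is R_th/(R_th + R_L); requiring this ≤ 0.120 gives R_L ≥ R_th(1/0.120 − 1) = 25.63 × 7.333 = 188 kΩ.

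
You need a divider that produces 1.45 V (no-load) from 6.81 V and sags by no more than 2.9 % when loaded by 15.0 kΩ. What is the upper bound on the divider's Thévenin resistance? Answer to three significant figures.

R_th ≤ 448 Ω

Loading drop = R_th/(R_th + R_L) ≤ 0.0290, so R_th ≤ R_L · ε/(1−ε) = 15.0 kΩ × 0.0290/0.9710 = 448 Ω.
(Any R1, R2 with R2/(R1+R2) = 0.213 and R1‖R2 ≤ 448 Ω will meet the spec.)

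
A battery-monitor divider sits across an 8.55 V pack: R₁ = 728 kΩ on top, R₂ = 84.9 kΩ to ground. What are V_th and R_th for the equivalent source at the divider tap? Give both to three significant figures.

V_th = 0.893 V, R_th = 76.0 kΩ

V_th is the open-circuit tap voltage: 8.55 × 84.9/(728 + 84.9) = 0.893 V.
With the supply zeroed, R₁ and R₂ appear in parallel from the tap: R_th = R₁‖R₂ = (728 × 84.9)/812.9 = 76.0 kΩ.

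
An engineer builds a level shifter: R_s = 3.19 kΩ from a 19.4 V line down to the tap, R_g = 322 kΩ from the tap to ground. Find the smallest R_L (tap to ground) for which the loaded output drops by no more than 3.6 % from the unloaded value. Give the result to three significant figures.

R_L(min) ≈ 84.6 kΩ

Output resistance R_th = R_s‖R_g = (3.19 × 322)/325.2 = 3.159 kΩ.
The fractional drop is R_th/(R_th + R_L); requiring this ≤ 0.0360 gives R_L ≥ R_th(1/0.0360 − 1) = 3.159 × 26.78 = 84.6 kΩ.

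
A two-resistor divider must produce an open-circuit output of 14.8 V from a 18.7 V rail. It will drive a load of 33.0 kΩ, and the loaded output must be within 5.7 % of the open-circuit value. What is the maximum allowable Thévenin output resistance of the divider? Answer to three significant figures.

Loading drop = R_th/(R_th + R_L) ≤ 0.0570, so R_th ≤ R_L · ε/(1−ε) = 33.0 kΩ × 0.0570/0.9430 = 1.99 kΩ.

R_th ≤ 1.99 kΩ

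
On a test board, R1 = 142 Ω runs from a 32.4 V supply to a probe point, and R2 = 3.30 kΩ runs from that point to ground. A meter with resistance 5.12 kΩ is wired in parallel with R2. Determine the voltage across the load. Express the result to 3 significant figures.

V_out ≈ 30.3 V

The load sits in parallel with R2: R2‖R_L = (3300 × 5120) / (3300 + 5120) = 2007 Ω.
V_out = 32.4 × 2007 / (142 + 2007) = 32.4 × 2007/2149 = 30.3 V.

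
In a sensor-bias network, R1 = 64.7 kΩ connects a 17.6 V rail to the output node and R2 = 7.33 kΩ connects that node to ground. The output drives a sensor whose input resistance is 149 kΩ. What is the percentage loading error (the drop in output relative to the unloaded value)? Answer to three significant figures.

The divider's output (Thévenin) resistance is R1‖R2 = 6.584 kΩ.
Fractional drop under load = R_th/(R_th + R_L) = 6.584 / (6.584 + 149) = 0.04232.
So the output falls by 4.23 %.

4.23 %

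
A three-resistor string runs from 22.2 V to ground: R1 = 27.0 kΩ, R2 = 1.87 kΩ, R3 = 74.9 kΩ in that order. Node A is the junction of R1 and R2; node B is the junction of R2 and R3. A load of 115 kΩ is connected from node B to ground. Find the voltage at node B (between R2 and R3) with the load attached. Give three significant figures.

At node B, R3 is in parallel with the load: R3‖R_L = 45.36 kΩ.
Below node A the resistance is R2 + (R3‖R_L) = 47.23 kΩ, so V_A = 22.2 × 47.23/74.23 = 14.12 V.
Then V_B = V_A × (R3‖R_L)/(R2 + R3‖R_L) = 14.12 × 45.36/47.23 = 13.6 V.

V ≈ 13.6 V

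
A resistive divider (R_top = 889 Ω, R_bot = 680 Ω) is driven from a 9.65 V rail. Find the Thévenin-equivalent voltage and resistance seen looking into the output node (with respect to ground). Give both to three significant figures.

V_th is the open-circuit tap voltage: 9.65 × 680/(889 + 680) = 4.18 V.
With the supply zeroed, R_top and R_bot appear in parallel from the tap: R_th = R_top‖R_bot = (889 × 680)/1569 = 385 Ω.

V_th = 4.18 V, R_th = 385 Ω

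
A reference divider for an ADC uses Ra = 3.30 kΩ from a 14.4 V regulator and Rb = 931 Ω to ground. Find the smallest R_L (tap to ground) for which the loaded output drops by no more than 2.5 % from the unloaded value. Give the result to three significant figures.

R_L(min) ≈ 28.3 kΩ

Output resistance R_th = Ra‖Rb = (3300 × 931)/4231 = 726.1 Ω.
The fractional drop is R_th/(R_th + R_L); requiring this ≤ 0.0250 gives R_L ≥ R_th(1/0.0250 − 1) = 726.1 × 39.00 = 28.3 kΩ.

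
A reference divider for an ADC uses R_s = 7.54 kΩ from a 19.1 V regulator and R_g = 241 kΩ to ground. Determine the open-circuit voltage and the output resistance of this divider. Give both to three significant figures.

V_th = 18.5 V, R_th = 7.31 kΩ

V_th is the open-circuit tap voltage: 19.1 × 241/(7.54 + 241) = 18.5 V.
With the supply zeroed, R_s and R_g appear in parallel from the tap: R_th = R_s‖R_g = (7.54 × 241)/248.5 = 7.31 kΩ.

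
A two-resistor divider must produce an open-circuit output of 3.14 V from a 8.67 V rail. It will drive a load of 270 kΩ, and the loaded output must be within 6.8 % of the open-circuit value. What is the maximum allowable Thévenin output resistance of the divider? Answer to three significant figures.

R_th ≤ 19.7 kΩ

Loading drop = R_th/(R_th + R_L) ≤ 0.0680, so R_th ≤ R_L · ε/(1−ε) = 270 kΩ × 0.0680/0.9320 = 19.7 kΩ.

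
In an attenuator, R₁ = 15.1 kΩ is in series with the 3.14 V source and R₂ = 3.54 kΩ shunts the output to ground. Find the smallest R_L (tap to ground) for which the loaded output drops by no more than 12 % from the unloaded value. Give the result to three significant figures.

Output resistance R_th = R₁‖R₂ = (15.1 × 3.54)/18.64 = 2.868 kΩ.
The fractional drop is R_th/(R_th + R_L); requiring this ≤ 0.120 gives R_L ≥ R_th(1/0.120 − 1) = 2.868 × 7.333 = 21.0 kΩ.

R_L(min) ≈ 21.0 kΩ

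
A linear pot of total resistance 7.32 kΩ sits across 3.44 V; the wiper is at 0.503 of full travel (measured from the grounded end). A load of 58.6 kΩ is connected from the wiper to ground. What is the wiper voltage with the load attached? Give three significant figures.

V ≈ 1.68 V

The wiper splits the pot into (1−α)R = 3.638 kΩ above and αR = 3.682 kΩ below.
Lower section ‖ load = 3.464 kΩ.
V_wiper = 3.44 × 3.464/(3.638 + 3.464) = 1.68 V.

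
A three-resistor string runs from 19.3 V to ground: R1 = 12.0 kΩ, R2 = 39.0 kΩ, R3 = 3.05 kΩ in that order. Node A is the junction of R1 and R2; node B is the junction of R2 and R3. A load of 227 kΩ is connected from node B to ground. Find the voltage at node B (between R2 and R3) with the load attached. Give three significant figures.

V ≈ 1.08 V

At node B, R3 is in parallel with the load: R3‖R_L = 3.010 kΩ.
Below node A the resistance is R2 + (R3‖R_L) = 42.01 kΩ, so V_A = 19.3 × 42.01/54.01 = 15.01 V.
Then V_B = V_A × (R3‖R_L)/(R2 + R3‖R_L) = 15.01 × 3.010/42.01 = 1.08 V.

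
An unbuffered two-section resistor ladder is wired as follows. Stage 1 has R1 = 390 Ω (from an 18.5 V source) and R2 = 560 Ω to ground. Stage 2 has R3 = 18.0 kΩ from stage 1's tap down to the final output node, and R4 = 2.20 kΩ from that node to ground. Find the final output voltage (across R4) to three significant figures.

Stage 2 presents R3+R4 = 20200 Ω as a load on stage 1's tap.
Stage 1's lower leg becomes R2‖(R3+R4) = 544.9 Ω, so V_mid = 18.5 × 544.9/934.9 = 10.78 V.
Stage 2 is itself unloaded: V_out = V_mid × R4/(R3+R4) = 10.78 × 2200/20200 = 1.17 V.

V_out ≈ 1.17 V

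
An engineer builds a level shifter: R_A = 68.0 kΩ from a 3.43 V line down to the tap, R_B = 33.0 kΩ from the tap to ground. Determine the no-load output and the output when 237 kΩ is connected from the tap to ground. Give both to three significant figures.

Open-circuit: V = 3.43 × 33.0/(68.0 + 33.0) = 1.12 V.
With the load, R_B becomes R_B‖R_L = 28.97 kΩ, so V = 3.43 × 28.97/96.97 = 1.02 V.

Unloaded: 1.12 V; loaded: 1.02 V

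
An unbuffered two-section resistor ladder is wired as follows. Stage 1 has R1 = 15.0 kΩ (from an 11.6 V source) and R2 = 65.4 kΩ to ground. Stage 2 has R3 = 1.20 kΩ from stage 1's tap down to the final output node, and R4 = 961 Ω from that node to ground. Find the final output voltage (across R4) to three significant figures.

V_out ≈ 0.631 V

Stage 2 presents R3+R4 = 2161 Ω as a load on stage 1's tap.
Stage 1's lower leg becomes R2‖(R3+R4) = 2092 Ω, so V_mid = 11.6 × 2092/17090 = 1.420 V.
Stage 2 is itself unloaded: V_out = V_mid × R4/(R3+R4) = 1.420 × 961/2161 = 0.631 V.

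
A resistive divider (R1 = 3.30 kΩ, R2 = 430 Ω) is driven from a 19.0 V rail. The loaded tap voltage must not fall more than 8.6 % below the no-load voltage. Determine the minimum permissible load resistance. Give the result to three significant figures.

Output resistance R_th = R1‖R2 = (3300 × 430)/3730 = 380.4 Ω.
The fractional drop is R_th/(R_th + R_L); requiring this ≤ 0.0860 gives R_L ≥ R_th(1/0.0860 − 1) = 380.4 × 10.63 = 4.04 kΩ.

R_L(min) ≈ 4.04 kΩ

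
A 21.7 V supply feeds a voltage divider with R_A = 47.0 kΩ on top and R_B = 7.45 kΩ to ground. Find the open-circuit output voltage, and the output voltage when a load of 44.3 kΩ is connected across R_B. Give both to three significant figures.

Unloaded: 2.97 V; loaded: 2.59 V

Open-circuit: V = 21.7 × 7.45/(47.0 + 7.45) = 2.97 V.
With the load, R_B becomes R_B‖R_L = 6.377 kΩ, so V = 21.7 × 6.377/53.38 = 2.59 V.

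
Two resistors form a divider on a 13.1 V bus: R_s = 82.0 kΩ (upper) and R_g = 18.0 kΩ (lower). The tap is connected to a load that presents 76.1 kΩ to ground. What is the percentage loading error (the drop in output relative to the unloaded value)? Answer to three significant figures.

Unloaded V = 13.1 × 18.0/100.0 = 2.358 V.
Loaded: R_g‖R_L = 14.56 kΩ, giving V = 13.1 × 14.56/96.56 = 1.975 V.
Drop = (2.358 − 1.975) / 2.358 = 16.2 %.

16.2 %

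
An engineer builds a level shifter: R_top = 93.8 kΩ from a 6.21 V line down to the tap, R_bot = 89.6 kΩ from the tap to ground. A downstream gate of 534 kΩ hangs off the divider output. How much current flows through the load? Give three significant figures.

R_bot‖R_L = 76.73 kΩ; V_out = 6.21 × 76.73/170.5 = 2.794 V.
I_L = V_out / R_L = 2.794 / 534 kΩ = 5.23 µA.

I_L ≈ 5.23 µA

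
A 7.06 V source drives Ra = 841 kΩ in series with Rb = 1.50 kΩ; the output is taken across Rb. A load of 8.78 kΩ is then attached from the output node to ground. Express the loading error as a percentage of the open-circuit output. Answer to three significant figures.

The divider's output (Thévenin) resistance is Ra‖Rb = 1.497 kΩ.
Fractional drop under load = R_th/(R_th + R_L) = 1.497 / (1.497 + 8.78) = 0.1457.
So the output falls by 14.6 %.

14.6 %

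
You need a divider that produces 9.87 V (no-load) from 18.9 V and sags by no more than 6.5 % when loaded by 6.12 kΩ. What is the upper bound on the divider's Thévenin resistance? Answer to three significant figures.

R_th ≤ 425 Ω

Loading drop = R_th/(R_th + R_L) ≤ 0.0650, so R_th ≤ R_L · ε/(1−ε) = 6.12 kΩ × 0.0650/0.9350 = 425 Ω.
(Any R1, R2 with R2/(R1+R2) = 0.522 and R1‖R2 ≤ 425 Ω will meet the spec.)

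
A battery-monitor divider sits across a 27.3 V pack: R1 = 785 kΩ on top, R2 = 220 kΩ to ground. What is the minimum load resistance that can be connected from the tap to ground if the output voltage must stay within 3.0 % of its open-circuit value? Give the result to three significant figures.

R_L(min) ≈ 5.56 MΩ

Output resistance R_th = R1‖R2 = (785 × 220)/1005 = 171.8 kΩ.
The fractional drop is R_th/(R_th + R_L); requiring this ≤ 0.0300 gives R_L ≥ R_th(1/0.0300 − 1) = 171.8 × 32.33 = 5.56 MΩ.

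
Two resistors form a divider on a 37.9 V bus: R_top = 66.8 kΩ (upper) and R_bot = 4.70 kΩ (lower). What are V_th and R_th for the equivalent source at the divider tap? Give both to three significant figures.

V_th = 2.49 V, R_th = 4.39 kΩ

V_th is the open-circuit tap voltage: 37.9 × 4.70/(66.8 + 4.70) = 2.49 V.
With the supply zeroed, R_top and R_bot appear in parallel from the tap: R_th = R_top‖R_bot = (66.8 × 4.70)/71.50 = 4.39 kΩ.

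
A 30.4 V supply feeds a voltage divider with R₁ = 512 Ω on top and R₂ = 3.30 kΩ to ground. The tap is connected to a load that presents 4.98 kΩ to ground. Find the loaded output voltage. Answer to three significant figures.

V_out ≈ 24.2 V

The load sits in parallel with R₂: R₂‖R_L = (3300 × 4980) / (3300 + 4980) = 1985 Ω.
V_out = 30.4 × 1985 / (512 + 1985) = 30.4 × 1985/2497 = 24.2 V.
(Unloaded it would have been 26.3 V.)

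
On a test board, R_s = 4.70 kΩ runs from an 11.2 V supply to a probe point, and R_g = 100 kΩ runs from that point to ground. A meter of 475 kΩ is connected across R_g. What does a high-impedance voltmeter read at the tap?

The load sits in parallel with R_g: R_g‖R_L = (100 × 475) / (100 + 475) = 82.61 kΩ.
V_out = 11.2 × 82.61 / (4.70 + 82.61) = 11.2 × 82.61/87.31 = 10.6 V.

V_out ≈ 10.6 V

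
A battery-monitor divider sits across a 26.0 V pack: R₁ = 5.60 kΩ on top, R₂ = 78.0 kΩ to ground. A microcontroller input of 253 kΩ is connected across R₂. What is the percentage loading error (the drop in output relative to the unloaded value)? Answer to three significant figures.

The divider's output (Thévenin) resistance is R₁‖R₂ = 5.225 kΩ.
Fractional drop under load = R_th/(R_th + R_L) = 5.225 / (5.225 + 253) = 0.02023.
So the output falls by 2.02 %.

2.02 %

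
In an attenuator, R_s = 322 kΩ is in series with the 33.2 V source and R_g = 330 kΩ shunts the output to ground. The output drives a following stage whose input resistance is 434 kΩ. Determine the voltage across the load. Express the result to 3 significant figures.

The load sits in parallel with R_g: R_g‖R_L = (330 × 434) / (330 + 434) = 187.5 kΩ.
V_out = 33.2 × 187.5 / (322 + 187.5) = 33.2 × 187.5/509.5 = 12.2 V.
(Unloaded it would have been 16.8 V.)

V_out ≈ 12.2 V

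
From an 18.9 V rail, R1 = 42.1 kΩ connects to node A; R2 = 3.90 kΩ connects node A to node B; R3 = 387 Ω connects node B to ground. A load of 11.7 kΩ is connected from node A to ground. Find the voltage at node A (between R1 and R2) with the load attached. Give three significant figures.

Below node A the series string R2+R3 = 4287 Ω sits in parallel with the 11700 Ω load: 3137 Ω.
V_A = 18.9 × 3137/(42100 + 3137) = 1.31 V.

V ≈ 1.31 V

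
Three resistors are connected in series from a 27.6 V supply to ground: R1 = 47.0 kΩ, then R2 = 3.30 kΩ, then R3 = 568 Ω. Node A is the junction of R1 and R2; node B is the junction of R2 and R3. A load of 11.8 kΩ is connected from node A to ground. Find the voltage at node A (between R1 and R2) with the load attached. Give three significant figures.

Below node A the series string R2+R3 = 3868 Ω sits in parallel with the 11800 Ω load: 2913 Ω.
V_A = 27.6 × 2913/(47000 + 2913) = 1.61 V.

V ≈ 1.61 V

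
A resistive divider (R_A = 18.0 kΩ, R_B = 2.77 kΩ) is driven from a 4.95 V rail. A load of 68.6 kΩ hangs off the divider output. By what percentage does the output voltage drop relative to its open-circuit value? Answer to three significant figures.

The divider's output (Thévenin) resistance is R_A‖R_B = 2.401 kΩ.
Fractional drop under load = R_th/(R_th + R_L) = 2.401 / (2.401 + 68.6) = 0.03381.
So the output falls by 3.38 %.

3.38 %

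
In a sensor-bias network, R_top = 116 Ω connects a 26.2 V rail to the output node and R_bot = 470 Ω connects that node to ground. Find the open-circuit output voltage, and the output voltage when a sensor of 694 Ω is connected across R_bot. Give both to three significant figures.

Open-circuit: V = 26.2 × 470/(116 + 470) = 21.0 V.
With the load, R_bot becomes R_bot‖R_L = 280.2 Ω, so V = 26.2 × 280.2/396.2 = 18.5 V.

Unloaded: 21.0 V; loaded: 18.5 V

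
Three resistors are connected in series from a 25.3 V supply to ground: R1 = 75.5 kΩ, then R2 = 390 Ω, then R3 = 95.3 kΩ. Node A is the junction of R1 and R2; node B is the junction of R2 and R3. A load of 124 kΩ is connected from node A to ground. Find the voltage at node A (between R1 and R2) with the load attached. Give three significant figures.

Below node A the series string R2+R3 = 95690 Ω sits in parallel with the 124000 Ω load: 54010 Ω.
V_A = 25.3 × 54010/(75500 + 54010) = 10.6 V.

V ≈ 10.6 V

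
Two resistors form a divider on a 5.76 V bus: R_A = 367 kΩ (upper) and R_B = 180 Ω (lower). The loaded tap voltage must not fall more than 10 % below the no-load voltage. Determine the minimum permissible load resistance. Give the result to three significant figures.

R_L(min) ≈ 1.62 kΩ

Output resistance R_th = R_A‖R_B = (367000 × 180)/367200 = 179.9 Ω.
The fractional drop is R_th/(R_th + R_L); requiring this ≤ 0.100 gives R_L ≥ R_th(1/0.100 − 1) = 179.9 × 9.000 = 1.62 kΩ.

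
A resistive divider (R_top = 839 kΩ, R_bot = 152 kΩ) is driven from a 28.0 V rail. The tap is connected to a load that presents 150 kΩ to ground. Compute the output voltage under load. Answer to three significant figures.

The load sits in parallel with R_bot: R_bot‖R_L = (152 × 150) / (152 + 150) = 75.50 kΩ.
V_out = 28.0 × 75.50 / (839 + 75.50) = 28.0 × 75.50/914.5 = 2.31 V.

V_out ≈ 2.31 V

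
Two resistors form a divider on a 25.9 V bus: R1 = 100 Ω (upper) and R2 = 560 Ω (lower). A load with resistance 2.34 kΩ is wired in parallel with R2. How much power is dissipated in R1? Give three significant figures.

P ≈ 220 mW

Total resistance from the source is R1 + (R2‖R_L) = 551.9 Ω, so I = 25.9/551.9 Ω = 46.93 mA.
P = I²·R1 = (46.93 mA)² × 100 Ω = 220 mW.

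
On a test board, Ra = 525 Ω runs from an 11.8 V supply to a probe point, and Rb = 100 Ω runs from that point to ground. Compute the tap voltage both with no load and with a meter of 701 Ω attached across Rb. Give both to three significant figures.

Open-circuit: V = 11.8 × 100/(525 + 100) = 1.89 V.
With the load, Rb becomes Rb‖R_L = 87.52 Ω, so V = 11.8 × 87.52/612.5 = 1.69 V.

Unloaded: 1.89 V; loaded: 1.69 V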